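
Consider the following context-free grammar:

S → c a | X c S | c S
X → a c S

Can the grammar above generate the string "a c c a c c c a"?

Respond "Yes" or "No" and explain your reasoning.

Yes - a valid derivation exists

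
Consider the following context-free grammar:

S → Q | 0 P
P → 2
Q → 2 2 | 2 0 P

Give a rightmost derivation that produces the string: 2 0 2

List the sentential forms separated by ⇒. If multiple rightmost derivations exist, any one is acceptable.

S ⇒ Q ⇒ 2 0 P ⇒ 2 0 2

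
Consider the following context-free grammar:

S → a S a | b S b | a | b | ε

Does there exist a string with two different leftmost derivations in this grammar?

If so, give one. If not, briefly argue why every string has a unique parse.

No - every string in the language has a unique leftmost derivation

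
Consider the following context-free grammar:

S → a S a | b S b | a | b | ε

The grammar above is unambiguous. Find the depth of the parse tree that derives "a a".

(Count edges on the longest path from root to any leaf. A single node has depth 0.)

2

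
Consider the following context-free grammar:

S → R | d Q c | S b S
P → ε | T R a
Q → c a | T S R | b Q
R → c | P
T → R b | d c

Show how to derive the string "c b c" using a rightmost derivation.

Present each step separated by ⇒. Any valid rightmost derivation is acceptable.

S ⇒ S b S ⇒ S b R ⇒ S b c ⇒ R b c ⇒ c b c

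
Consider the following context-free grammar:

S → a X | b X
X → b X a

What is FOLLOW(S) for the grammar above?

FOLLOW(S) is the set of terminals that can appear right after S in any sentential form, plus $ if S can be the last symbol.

We compute FOLLOW(S) using the standard algorithm.
FOLLOW(S) starts with {$}.
FIRST(S) = {a, b}
FIRST(X) = {b}
FOLLOW(S) = {$}
FOLLOW(X) = {$, a}
Therefore, FOLLOW(S) = {$}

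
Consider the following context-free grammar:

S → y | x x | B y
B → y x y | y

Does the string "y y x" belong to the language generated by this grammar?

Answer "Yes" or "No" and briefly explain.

No - no valid derivation exists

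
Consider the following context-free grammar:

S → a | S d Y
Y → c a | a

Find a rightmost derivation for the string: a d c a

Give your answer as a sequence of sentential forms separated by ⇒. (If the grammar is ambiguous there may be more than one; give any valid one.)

S ⇒ S d Y ⇒ S d c a ⇒ a d c a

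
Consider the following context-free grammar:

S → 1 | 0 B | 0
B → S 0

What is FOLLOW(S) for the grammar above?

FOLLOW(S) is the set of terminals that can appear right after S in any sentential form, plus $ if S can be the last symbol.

We compute FOLLOW(S) using the standard algorithm.
FOLLOW(S) starts with {$}.
FIRST(B) = {0, 1}
FIRST(S) = {0, 1}
FOLLOW(B) = {$, 0}
FOLLOW(S) = {$, 0}
Therefore, FOLLOW(S) = {$, 0}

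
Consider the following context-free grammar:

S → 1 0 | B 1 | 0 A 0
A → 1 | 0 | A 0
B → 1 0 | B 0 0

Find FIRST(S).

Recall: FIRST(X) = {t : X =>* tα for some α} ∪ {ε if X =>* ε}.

We compute FIRST(S) using the standard algorithm.
FIRST(A) = {0, 1}
FIRST(B) = {1}
FIRST(S) = {0, 1}
Therefore, FIRST(S) = {0, 1}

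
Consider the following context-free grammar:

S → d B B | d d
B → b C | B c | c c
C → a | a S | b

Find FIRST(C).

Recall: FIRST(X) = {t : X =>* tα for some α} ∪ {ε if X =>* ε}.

We compute FIRST(C) using the standard algorithm.
FIRST(B) = {b, c}
FIRST(C) = {a, b}
FIRST(S) = {d}
Therefore, FIRST(C) = {a, b}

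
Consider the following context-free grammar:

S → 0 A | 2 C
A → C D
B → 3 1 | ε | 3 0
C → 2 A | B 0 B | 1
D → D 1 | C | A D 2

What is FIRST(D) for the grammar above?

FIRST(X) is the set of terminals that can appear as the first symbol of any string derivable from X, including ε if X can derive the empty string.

We compute FIRST(D) using the standard algorithm.
FIRST(A) = {0, 1, 2, 3}
FIRST(B) = {3, ε}
FIRST(C) = {0, 1, 2, 3}
FIRST(D) = {0, 1, 2, 3}
FIRST(S) = {0, 2}
Therefore, FIRST(D) = {0, 1, 2, 3}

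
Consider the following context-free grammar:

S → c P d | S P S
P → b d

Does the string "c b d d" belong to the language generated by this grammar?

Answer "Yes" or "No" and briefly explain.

Yes - a valid derivation exists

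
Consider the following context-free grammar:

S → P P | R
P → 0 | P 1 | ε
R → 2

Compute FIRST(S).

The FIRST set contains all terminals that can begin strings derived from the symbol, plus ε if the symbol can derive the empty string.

We compute FIRST(S) using the standard algorithm.
FIRST(P) = {0, 1, ε}
FIRST(R) = {2}
FIRST(S) = {0, 1, 2, ε}
Therefore, FIRST(S) = {0, 1, 2, ε}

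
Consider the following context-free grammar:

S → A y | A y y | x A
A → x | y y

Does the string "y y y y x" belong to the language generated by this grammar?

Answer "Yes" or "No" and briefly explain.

No - no valid derivation exists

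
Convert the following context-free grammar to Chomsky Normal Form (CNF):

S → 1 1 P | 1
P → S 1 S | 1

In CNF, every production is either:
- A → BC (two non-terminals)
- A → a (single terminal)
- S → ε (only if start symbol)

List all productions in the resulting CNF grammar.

T1 → 1; S → 1; P → 1; S → T1 X0; X0 → T1 P; P → S X1; X1 → T1 S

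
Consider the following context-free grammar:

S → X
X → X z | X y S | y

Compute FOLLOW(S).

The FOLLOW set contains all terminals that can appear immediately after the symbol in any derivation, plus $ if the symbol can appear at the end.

We compute FOLLOW(S) using the standard algorithm.
FOLLOW(S) starts with {$}.
FIRST(S) = {y}
FIRST(X) = {y}
FOLLOW(S) = {$, y, z}
FOLLOW(X) = {$, y, z}
Therefore, FOLLOW(S) = {$, y, z}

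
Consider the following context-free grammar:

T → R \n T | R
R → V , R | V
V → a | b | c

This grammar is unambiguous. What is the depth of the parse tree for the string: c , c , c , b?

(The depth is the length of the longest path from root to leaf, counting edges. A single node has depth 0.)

6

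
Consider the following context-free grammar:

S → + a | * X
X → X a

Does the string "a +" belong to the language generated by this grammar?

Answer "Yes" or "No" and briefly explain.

No - no valid derivation exists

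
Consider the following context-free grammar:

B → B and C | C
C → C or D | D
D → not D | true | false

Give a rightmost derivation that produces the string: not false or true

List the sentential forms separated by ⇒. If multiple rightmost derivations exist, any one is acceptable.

B ⇒ C ⇒ C or D ⇒ C or true ⇒ D or true ⇒ not D or true ⇒ not false or true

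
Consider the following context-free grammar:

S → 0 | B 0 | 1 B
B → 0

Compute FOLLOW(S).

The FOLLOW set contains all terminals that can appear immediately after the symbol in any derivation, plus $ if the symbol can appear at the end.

We compute FOLLOW(S) using the standard algorithm.
FOLLOW(S) starts with {$}.
FIRST(B) = {0}
FIRST(S) = {0, 1}
FOLLOW(B) = {$, 0}
FOLLOW(S) = {$}
Therefore, FOLLOW(S) = {$}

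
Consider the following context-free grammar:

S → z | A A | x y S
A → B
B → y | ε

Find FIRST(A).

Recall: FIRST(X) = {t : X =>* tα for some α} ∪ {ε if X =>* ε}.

We compute FIRST(A) using the standard algorithm.
FIRST(A) = {y, ε}
FIRST(B) = {y, ε}
FIRST(S) = {x, y, z, ε}
Therefore, FIRST(A) = {y, ε}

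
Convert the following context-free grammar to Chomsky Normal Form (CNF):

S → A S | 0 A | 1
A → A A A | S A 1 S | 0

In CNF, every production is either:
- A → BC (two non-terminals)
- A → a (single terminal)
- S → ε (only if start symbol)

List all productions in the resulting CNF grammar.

T0 → 0; S → 1; T1 → 1; A → 0; S → A S; S → T0 A; A → A X0; X0 → A A; A → S X1; X1 → A X2; X2 → T1 S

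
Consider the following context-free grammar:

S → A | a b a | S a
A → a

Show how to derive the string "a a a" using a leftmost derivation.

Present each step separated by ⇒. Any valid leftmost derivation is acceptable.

S ⇒ S a ⇒ S a a ⇒ A a a ⇒ a a a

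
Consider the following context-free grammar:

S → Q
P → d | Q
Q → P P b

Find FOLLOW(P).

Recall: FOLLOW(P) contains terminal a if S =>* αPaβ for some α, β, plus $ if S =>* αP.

We compute FOLLOW(P) using the standard algorithm.
FOLLOW(S) starts with {$}.
FIRST(P) = {d}
FIRST(Q) = {d}
FIRST(S) = {d}
FOLLOW(P) = {b, d}
FOLLOW(Q) = {$, b, d}
FOLLOW(S) = {$}
Therefore, FOLLOW(P) = {b, d}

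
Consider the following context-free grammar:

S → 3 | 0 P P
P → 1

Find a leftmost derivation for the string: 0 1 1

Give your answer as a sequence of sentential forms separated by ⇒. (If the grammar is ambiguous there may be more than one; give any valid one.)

S ⇒ 0 P P ⇒ 0 1 P ⇒ 0 1 1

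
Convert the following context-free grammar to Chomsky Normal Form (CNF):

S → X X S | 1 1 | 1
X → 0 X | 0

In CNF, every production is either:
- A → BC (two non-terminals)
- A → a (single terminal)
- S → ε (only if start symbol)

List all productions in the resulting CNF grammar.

T1 → 1; S → 1; T0 → 0; X → 0; S → X X0; X0 → X S; S → T1 T1; X → T0 X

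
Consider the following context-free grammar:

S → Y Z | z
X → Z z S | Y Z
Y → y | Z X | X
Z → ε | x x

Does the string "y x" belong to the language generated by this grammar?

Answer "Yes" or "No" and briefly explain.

No - no valid derivation exists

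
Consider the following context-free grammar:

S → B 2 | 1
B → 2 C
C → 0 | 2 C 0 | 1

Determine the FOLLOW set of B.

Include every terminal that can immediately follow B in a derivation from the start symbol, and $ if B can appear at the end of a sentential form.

We compute FOLLOW(B) using the standard algorithm.
FOLLOW(S) starts with {$}.
FIRST(B) = {2}
FIRST(C) = {0, 1, 2}
FIRST(S) = {1, 2}
FOLLOW(B) = {2}
FOLLOW(C) = {0, 2}
FOLLOW(S) = {$}
Therefore, FOLLOW(B) = {2}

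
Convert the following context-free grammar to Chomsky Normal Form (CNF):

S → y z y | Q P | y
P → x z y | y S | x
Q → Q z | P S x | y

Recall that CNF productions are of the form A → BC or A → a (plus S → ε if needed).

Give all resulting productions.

TY → y; TZ → z; S → y; TX → x; P → x; Q → y; S → TY X0; X0 → TZ TY; S → Q P; P → TX X1; X1 → TZ TY; P → TY S; Q → Q TZ; Q → P X2; X2 → S TX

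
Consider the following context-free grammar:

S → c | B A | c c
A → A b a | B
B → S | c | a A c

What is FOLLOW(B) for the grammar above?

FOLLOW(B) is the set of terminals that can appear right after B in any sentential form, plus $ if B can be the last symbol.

We compute FOLLOW(B) using the standard algorithm.
FOLLOW(S) starts with {$}.
FIRST(A) = {a, c}
FIRST(B) = {a, c}
FIRST(S) = {a, c}
FOLLOW(A) = {$, a, b, c}
FOLLOW(B) = {$, a, b, c}
FOLLOW(S) = {$, a, b, c}
Therefore, FOLLOW(B) = {$, a, b, c}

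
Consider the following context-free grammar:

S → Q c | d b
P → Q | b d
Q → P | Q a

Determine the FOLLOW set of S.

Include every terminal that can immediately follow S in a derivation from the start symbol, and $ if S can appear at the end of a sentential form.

We compute FOLLOW(S) using the standard algorithm.
FOLLOW(S) starts with {$}.
FIRST(P) = {b}
FIRST(Q) = {b}
FIRST(S) = {b, d}
FOLLOW(P) = {a, c}
FOLLOW(Q) = {a, c}
FOLLOW(S) = {$}
Therefore, FOLLOW(S) = {$}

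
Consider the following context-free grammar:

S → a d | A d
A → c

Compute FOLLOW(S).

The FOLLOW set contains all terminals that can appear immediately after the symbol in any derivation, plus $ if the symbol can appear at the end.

We compute FOLLOW(S) using the standard algorithm.
FOLLOW(S) starts with {$}.
FIRST(A) = {c}
FIRST(S) = {a, c}
FOLLOW(A) = {d}
FOLLOW(S) = {$}
Therefore, FOLLOW(S) = {$}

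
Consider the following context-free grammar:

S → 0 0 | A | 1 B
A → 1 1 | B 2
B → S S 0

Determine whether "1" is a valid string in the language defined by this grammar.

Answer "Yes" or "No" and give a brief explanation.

No - no valid derivation exists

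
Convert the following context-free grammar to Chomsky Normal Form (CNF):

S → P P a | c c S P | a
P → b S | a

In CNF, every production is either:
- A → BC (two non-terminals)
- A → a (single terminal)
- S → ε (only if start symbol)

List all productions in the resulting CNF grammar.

TA → a; TC → c; S → a; TB → b; P → a; S → P X0; X0 → P TA; S → TC X1; X1 → TC X2; X2 → S P; P → TB S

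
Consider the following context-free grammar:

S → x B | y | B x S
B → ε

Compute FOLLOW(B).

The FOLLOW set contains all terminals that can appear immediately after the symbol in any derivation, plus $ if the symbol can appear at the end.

We compute FOLLOW(B) using the standard algorithm.
FOLLOW(S) starts with {$}.
FIRST(B) = {ε}
FIRST(S) = {x, y}
FOLLOW(B) = {$, x}
FOLLOW(S) = {$}
Therefore, FOLLOW(B) = {$, x}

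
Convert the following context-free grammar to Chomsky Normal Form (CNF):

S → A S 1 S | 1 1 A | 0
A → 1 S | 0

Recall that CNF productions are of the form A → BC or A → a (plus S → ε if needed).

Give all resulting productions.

T1 → 1; S → 0; A → 0; S → A X0; X0 → S X1; X1 → T1 S; S → T1 X2; X2 → T1 A; A → T1 S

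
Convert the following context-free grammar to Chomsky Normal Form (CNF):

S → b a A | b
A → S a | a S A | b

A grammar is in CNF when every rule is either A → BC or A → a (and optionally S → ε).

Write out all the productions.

TB → b; TA → a; S → b; A → b; S → TB X0; X0 → TA A; A → S TA; A → TA X1; X1 → S A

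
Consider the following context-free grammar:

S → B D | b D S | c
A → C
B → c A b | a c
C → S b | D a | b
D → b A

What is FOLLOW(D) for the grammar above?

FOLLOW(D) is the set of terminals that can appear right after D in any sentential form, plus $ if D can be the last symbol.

We compute FOLLOW(D) using the standard algorithm.
FOLLOW(S) starts with {$}.
FIRST(A) = {a, b, c}
FIRST(B) = {a, c}
FIRST(C) = {a, b, c}
FIRST(D) = {b}
FIRST(S) = {a, b, c}
FOLLOW(A) = {$, a, b, c}
FOLLOW(B) = {b}
FOLLOW(C) = {$, a, b, c}
FOLLOW(D) = {$, a, b, c}
FOLLOW(S) = {$, b}
Therefore, FOLLOW(D) = {$, a, b, c}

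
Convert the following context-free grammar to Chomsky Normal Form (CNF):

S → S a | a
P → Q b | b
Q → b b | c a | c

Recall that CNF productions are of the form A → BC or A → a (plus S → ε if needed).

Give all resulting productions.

TA → a; S → a; TB → b; P → b; TC → c; Q → c; S → S TA; P → Q TB; Q → TB TB; Q → TC TA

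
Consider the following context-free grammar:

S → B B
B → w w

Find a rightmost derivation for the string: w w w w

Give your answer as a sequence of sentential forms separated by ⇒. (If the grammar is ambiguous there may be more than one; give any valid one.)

S ⇒ B B ⇒ B w w ⇒ w w w w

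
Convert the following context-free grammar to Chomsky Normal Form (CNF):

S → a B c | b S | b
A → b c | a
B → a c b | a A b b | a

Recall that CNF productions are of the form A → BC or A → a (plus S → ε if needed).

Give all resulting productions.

TA → a; TC → c; TB → b; S → b; A → a; B → a; S → TA X0; X0 → B TC; S → TB S; A → TB TC; B → TA X1; X1 → TC TB; B → TA X2; X2 → A X3; X3 → TB TB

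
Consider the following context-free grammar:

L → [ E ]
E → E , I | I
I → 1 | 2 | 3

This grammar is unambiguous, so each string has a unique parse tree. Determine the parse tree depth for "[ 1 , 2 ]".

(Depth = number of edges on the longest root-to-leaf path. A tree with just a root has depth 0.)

4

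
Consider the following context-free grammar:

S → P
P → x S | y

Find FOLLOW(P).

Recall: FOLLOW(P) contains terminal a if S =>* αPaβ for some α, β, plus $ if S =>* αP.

We compute FOLLOW(P) using the standard algorithm.
FOLLOW(S) starts with {$}.
FIRST(P) = {x, y}
FIRST(S) = {x, y}
FOLLOW(P) = {$}
FOLLOW(S) = {$}
Therefore, FOLLOW(P) = {$}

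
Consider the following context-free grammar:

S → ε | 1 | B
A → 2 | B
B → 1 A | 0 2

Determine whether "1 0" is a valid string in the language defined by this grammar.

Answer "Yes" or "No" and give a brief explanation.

No - no valid derivation exists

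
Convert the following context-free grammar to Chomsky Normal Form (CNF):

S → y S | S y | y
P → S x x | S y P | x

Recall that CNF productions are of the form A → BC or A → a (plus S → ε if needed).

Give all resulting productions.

TY → y; S → y; TX → x; P → x; S → TY S; S → S TY; P → S X0; X0 → TX TX; P → S X1; X1 → TY P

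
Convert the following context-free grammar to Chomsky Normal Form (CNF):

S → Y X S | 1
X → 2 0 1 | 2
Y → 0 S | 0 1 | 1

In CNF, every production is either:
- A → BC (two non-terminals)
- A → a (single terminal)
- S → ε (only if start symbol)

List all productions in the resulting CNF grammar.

S → 1; T2 → 2; T0 → 0; T1 → 1; X → 2; Y → 1; S → Y X0; X0 → X S; X → T2 X1; X1 → T0 T1; Y → T0 S; Y → T0 T1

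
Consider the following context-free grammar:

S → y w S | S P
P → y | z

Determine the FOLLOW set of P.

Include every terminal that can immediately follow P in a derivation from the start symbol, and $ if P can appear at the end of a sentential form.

We compute FOLLOW(P) using the standard algorithm.
FOLLOW(S) starts with {$}.
FIRST(P) = {y, z}
FIRST(S) = {y}
FOLLOW(P) = {$, y, z}
FOLLOW(S) = {$, y, z}
Therefore, FOLLOW(P) = {$, y, z}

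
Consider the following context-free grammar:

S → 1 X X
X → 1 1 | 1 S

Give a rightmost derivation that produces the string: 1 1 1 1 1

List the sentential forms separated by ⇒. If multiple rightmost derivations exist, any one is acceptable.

S ⇒ 1 X X ⇒ 1 X 1 1 ⇒ 1 1 1 1 1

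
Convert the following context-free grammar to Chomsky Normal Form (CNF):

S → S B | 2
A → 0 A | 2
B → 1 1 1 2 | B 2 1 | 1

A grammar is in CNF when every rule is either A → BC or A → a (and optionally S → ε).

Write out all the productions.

S → 2; T0 → 0; A → 2; T1 → 1; T2 → 2; B → 1; S → S B; A → T0 A; B → T1 X0; X0 → T1 X1; X1 → T1 T2; B → B X2; X2 → T2 T1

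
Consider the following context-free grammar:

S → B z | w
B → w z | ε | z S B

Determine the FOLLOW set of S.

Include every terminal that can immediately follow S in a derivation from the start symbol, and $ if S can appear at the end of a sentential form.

We compute FOLLOW(S) using the standard algorithm.
FOLLOW(S) starts with {$}.
FIRST(B) = {w, z, ε}
FIRST(S) = {w, z}
FOLLOW(B) = {z}
FOLLOW(S) = {$, w, z}
Therefore, FOLLOW(S) = {$, w, z}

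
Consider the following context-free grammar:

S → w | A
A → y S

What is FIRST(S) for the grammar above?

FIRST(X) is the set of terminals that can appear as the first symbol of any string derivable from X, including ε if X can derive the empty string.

We compute FIRST(S) using the standard algorithm.
FIRST(A) = {y}
FIRST(S) = {w, y}
Therefore, FIRST(S) = {w, y}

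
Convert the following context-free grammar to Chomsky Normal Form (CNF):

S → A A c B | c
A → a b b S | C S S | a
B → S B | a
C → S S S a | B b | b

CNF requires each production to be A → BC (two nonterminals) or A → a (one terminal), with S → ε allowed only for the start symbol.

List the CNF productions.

TC → c; S → c; TA → a; TB → b; A → a; B → a; C → b; S → A X0; X0 → A X1; X1 → TC B; A → TA X2; X2 → TB X3; X3 → TB S; A → C X4; X4 → S S; B → S B; C → S X5; X5 → S X6; X6 → S TA; C → B TB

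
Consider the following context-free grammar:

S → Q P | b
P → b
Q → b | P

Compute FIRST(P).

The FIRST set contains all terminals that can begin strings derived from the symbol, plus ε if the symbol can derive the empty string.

We compute FIRST(P) using the standard algorithm.
FIRST(P) = {b}
FIRST(Q) = {b}
FIRST(S) = {b}
Therefore, FIRST(P) = {b}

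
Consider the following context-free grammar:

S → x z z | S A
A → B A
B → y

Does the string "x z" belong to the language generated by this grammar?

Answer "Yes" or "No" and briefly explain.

No - no valid derivation exists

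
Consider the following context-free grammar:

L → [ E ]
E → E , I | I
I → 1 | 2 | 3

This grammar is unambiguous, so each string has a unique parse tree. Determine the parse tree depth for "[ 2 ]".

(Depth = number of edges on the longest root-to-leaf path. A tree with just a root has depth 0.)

3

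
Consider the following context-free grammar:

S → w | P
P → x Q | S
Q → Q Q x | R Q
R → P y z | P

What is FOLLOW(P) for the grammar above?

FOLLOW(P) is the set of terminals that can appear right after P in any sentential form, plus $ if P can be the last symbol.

We compute FOLLOW(P) using the standard algorithm.
FOLLOW(S) starts with {$}.
FIRST(P) = {w, x}
FIRST(Q) = {w, x}
FIRST(R) = {w, x}
FIRST(S) = {w, x}
FOLLOW(P) = {$, w, x, y}
FOLLOW(Q) = {$, w, x, y}
FOLLOW(R) = {w, x}
FOLLOW(S) = {$, w, x, y}
Therefore, FOLLOW(P) = {$, w, x, y}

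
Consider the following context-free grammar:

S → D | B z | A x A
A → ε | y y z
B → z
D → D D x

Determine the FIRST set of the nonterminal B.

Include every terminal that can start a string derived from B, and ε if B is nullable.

We compute FIRST(B) using the standard algorithm.
FIRST(A) = {y, ε}
FIRST(B) = {z}
FIRST(D) = {}
FIRST(S) = {x, y, z}
Therefore, FIRST(B) = {z}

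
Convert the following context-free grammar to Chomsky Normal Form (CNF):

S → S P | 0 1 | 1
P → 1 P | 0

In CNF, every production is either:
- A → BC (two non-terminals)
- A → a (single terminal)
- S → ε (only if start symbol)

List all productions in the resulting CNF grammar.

T0 → 0; T1 → 1; S → 1; P → 0; S → S P; S → T0 T1; P → T1 P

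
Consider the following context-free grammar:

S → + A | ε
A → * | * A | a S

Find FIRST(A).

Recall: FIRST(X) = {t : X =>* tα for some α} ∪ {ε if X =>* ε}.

We compute FIRST(A) using the standard algorithm.
FIRST(A) = {*, a}
FIRST(S) = {+, ε}
Therefore, FIRST(A) = {*, a}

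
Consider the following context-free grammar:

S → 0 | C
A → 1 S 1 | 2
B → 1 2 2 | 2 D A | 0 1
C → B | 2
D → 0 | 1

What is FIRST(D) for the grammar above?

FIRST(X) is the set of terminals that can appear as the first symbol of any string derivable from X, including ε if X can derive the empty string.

We compute FIRST(D) using the standard algorithm.
FIRST(A) = {1, 2}
FIRST(B) = {0, 1, 2}
FIRST(C) = {0, 1, 2}
FIRST(D) = {0, 1}
FIRST(S) = {0, 1, 2}
Therefore, FIRST(D) = {0, 1}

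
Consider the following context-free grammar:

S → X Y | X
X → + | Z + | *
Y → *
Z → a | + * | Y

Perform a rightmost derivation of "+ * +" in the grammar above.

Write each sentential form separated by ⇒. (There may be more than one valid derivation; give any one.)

S ⇒ X ⇒ Z + ⇒ + * +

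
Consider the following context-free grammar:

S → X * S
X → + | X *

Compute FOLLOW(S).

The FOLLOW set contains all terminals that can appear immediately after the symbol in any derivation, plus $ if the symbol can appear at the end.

We compute FOLLOW(S) using the standard algorithm.
FOLLOW(S) starts with {$}.
FIRST(S) = {+}
FIRST(X) = {+}
FOLLOW(S) = {$}
FOLLOW(X) = {*}
Therefore, FOLLOW(S) = {$}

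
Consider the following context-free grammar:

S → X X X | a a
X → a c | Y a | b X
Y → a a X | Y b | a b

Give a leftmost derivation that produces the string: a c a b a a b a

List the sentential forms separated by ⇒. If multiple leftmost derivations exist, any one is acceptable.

S ⇒ X X X ⇒ a c X X ⇒ a c Y a X ⇒ a c a b a X ⇒ a c a b a Y a ⇒ a c a b a a b a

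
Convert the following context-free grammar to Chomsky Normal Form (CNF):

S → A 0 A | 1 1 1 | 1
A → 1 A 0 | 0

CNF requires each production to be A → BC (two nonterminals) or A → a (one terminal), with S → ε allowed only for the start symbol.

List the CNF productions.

T0 → 0; T1 → 1; S → 1; A → 0; S → A X0; X0 → T0 A; S → T1 X1; X1 → T1 T1; A → T1 X2; X2 → A T0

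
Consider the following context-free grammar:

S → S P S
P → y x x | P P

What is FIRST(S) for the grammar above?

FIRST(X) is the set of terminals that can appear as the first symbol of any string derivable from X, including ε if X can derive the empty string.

We compute FIRST(S) using the standard algorithm.
FIRST(P) = {y}
FIRST(S) = {}
Therefore, FIRST(S) = {}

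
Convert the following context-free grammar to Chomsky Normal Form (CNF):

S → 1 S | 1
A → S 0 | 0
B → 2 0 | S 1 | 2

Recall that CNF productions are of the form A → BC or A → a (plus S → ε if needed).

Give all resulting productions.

T1 → 1; S → 1; T0 → 0; A → 0; T2 → 2; B → 2; S → T1 S; A → S T0; B → T2 T0; B → S T1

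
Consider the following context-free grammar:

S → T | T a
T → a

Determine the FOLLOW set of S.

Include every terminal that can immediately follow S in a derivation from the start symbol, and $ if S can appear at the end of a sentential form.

We compute FOLLOW(S) using the standard algorithm.
FOLLOW(S) starts with {$}.
FIRST(S) = {a}
FIRST(T) = {a}
FOLLOW(S) = {$}
FOLLOW(T) = {$, a}
Therefore, FOLLOW(S) = {$}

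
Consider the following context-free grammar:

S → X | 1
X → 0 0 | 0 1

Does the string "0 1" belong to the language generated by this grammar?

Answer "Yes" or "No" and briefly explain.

Yes - a valid derivation exists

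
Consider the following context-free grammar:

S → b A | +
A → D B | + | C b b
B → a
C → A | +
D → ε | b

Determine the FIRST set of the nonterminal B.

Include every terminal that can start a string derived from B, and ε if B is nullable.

We compute FIRST(B) using the standard algorithm.
FIRST(A) = {+, a, b}
FIRST(B) = {a}
FIRST(C) = {+, a, b}
FIRST(D) = {b, ε}
FIRST(S) = {+, b}
Therefore, FIRST(B) = {a}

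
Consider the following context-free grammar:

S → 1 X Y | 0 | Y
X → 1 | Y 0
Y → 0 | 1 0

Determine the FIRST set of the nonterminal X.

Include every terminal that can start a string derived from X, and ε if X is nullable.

We compute FIRST(X) using the standard algorithm.
FIRST(S) = {0, 1}
FIRST(X) = {0, 1}
FIRST(Y) = {0, 1}
Therefore, FIRST(X) = {0, 1}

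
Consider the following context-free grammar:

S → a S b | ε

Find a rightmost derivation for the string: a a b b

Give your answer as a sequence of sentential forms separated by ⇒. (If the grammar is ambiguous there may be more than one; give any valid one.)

S ⇒ a S b ⇒ a a S b b ⇒ a a b b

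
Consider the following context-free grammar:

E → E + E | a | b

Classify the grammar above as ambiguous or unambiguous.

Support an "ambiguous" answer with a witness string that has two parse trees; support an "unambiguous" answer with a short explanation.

Ambiguous - the string 'a + b + b + b' has two distinct parse trees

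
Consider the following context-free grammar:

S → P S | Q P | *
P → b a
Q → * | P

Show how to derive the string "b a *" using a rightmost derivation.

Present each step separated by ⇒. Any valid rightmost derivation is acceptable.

S ⇒ P S ⇒ P * ⇒ b a *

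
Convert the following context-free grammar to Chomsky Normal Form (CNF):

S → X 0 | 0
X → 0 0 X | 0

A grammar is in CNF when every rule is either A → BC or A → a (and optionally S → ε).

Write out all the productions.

T0 → 0; S → 0; X → 0; S → X T0; X → T0 X0; X0 → T0 X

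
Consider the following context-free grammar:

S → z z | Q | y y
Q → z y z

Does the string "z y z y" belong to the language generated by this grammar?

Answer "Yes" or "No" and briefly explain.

No - no valid derivation exists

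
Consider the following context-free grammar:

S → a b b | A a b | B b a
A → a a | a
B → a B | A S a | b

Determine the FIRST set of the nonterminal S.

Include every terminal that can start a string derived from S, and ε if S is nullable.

We compute FIRST(S) using the standard algorithm.
FIRST(A) = {a}
FIRST(B) = {a, b}
FIRST(S) = {a, b}
Therefore, FIRST(S) = {a, b}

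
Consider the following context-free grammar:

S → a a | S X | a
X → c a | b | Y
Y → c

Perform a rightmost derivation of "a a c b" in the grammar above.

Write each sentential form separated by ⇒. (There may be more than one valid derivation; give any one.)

S ⇒ S X ⇒ S b ⇒ S X b ⇒ S Y b ⇒ S c b ⇒ a a c b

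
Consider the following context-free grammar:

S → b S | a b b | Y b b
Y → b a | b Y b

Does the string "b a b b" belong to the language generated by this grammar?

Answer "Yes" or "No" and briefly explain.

Yes - a valid derivation exists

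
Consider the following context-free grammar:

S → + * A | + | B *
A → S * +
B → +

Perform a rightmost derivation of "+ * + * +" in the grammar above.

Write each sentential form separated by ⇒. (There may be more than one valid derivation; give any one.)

S ⇒ + * A ⇒ + * S * + ⇒ + * + * +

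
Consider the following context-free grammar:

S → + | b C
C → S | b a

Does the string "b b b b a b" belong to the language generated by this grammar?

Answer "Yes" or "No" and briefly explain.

No - no valid derivation exists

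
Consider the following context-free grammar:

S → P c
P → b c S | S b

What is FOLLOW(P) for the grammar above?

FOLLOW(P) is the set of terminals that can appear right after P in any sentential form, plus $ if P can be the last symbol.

We compute FOLLOW(P) using the standard algorithm.
FOLLOW(S) starts with {$}.
FIRST(P) = {b}
FIRST(S) = {b}
FOLLOW(P) = {c}
FOLLOW(S) = {$, b, c}
Therefore, FOLLOW(P) = {c}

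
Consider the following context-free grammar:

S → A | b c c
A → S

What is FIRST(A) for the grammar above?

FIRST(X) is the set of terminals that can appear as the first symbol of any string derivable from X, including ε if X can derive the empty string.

We compute FIRST(A) using the standard algorithm.
FIRST(A) = {b}
FIRST(S) = {b}
Therefore, FIRST(A) = {b}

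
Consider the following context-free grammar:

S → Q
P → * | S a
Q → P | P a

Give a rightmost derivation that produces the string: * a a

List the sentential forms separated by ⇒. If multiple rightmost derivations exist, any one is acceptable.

S ⇒ Q ⇒ P ⇒ S a ⇒ Q a ⇒ P a a ⇒ * a a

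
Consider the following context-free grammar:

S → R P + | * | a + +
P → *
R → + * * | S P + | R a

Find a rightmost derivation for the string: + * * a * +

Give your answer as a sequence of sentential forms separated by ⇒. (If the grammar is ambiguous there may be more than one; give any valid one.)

S ⇒ R P + ⇒ R * + ⇒ R a * + ⇒ + * * a * +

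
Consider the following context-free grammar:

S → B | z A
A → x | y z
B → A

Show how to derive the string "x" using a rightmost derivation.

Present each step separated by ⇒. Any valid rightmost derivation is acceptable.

S ⇒ B ⇒ A ⇒ x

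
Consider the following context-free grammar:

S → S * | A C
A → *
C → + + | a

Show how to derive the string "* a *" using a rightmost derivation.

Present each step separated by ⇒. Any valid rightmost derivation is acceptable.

S ⇒ S * ⇒ A C * ⇒ A a * ⇒ * a *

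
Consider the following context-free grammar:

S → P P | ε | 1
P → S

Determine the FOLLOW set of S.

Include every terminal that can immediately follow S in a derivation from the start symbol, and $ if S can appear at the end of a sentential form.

We compute FOLLOW(S) using the standard algorithm.
FOLLOW(S) starts with {$}.
FIRST(P) = {1, ε}
FIRST(S) = {1, ε}
FOLLOW(P) = {$, 1}
FOLLOW(S) = {$, 1}
Therefore, FOLLOW(S) = {$, 1}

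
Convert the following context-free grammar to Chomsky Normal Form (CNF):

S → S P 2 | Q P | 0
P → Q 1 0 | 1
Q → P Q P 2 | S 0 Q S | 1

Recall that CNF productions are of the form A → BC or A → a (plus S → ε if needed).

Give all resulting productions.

T2 → 2; S → 0; T1 → 1; T0 → 0; P → 1; Q → 1; S → S X0; X0 → P T2; S → Q P; P → Q X1; X1 → T1 T0; Q → P X2; X2 → Q X3; X3 → P T2; Q → S X4; X4 → T0 X5; X5 → Q S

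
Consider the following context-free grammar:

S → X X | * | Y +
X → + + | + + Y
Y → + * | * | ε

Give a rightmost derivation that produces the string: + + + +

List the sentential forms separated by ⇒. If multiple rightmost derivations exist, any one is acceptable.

S ⇒ X X ⇒ X + + ⇒ + + + +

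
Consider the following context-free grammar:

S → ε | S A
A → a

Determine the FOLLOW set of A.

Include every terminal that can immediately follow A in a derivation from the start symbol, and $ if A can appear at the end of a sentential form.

We compute FOLLOW(A) using the standard algorithm.
FOLLOW(S) starts with {$}.
FIRST(A) = {a}
FIRST(S) = {a, ε}
FOLLOW(A) = {$, a}
FOLLOW(S) = {$, a}
Therefore, FOLLOW(A) = {$, a}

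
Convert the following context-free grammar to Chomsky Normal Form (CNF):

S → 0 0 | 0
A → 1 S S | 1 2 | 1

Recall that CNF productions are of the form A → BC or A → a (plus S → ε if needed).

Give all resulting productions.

T0 → 0; S → 0; T1 → 1; T2 → 2; A → 1; S → T0 T0; A → T1 X0; X0 → S S; A → T1 T2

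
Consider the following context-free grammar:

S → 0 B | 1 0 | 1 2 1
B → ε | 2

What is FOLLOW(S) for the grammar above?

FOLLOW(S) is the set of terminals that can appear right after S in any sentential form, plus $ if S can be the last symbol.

We compute FOLLOW(S) using the standard algorithm.
FOLLOW(S) starts with {$}.
FIRST(B) = {2, ε}
FIRST(S) = {0, 1}
FOLLOW(B) = {$}
FOLLOW(S) = {$}
Therefore, FOLLOW(S) = {$}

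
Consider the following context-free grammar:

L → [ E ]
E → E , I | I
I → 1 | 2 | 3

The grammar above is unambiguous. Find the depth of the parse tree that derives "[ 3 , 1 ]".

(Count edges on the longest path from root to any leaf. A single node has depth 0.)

4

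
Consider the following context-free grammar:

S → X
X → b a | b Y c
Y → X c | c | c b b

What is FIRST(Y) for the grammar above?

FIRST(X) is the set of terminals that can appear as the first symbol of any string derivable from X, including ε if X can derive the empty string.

We compute FIRST(Y) using the standard algorithm.
FIRST(S) = {b}
FIRST(X) = {b}
FIRST(Y) = {b, c}
Therefore, FIRST(Y) = {b, c}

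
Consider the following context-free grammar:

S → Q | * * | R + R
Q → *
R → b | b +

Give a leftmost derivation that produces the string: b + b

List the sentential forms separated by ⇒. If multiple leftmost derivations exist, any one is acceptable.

S ⇒ R + R ⇒ b + R ⇒ b + b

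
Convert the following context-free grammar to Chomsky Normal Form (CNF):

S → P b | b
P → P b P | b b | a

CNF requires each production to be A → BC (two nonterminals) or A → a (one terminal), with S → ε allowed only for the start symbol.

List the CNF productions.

TB → b; S → b; P → a; S → P TB; P → P X0; X0 → TB P; P → TB TB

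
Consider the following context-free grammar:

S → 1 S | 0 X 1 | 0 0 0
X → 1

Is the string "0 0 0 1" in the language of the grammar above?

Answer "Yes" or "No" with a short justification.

No - no valid derivation exists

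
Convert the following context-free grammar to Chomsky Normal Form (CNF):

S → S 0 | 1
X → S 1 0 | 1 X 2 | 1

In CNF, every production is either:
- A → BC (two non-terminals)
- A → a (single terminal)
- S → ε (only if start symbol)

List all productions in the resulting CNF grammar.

T0 → 0; S → 1; T1 → 1; T2 → 2; X → 1; S → S T0; X → S X0; X0 → T1 T0; X → T1 X1; X1 → X T2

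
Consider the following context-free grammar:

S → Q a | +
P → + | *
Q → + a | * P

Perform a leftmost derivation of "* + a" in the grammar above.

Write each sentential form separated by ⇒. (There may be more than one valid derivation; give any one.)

S ⇒ Q a ⇒ * P a ⇒ * + a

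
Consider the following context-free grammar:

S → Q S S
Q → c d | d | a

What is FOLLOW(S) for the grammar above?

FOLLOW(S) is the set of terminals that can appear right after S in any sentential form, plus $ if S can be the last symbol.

We compute FOLLOW(S) using the standard algorithm.
FOLLOW(S) starts with {$}.
FIRST(Q) = {a, c, d}
FIRST(S) = {a, c, d}
FOLLOW(Q) = {a, c, d}
FOLLOW(S) = {$, a, c, d}
Therefore, FOLLOW(S) = {$, a, c, d}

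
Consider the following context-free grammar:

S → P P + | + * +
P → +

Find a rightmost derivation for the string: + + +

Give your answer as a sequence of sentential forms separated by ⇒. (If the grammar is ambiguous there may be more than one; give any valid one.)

S ⇒ P P + ⇒ P + + ⇒ + + +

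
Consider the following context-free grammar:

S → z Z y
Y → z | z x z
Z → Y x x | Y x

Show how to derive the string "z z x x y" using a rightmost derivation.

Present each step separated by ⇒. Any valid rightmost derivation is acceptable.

S ⇒ z Z y ⇒ z Y x x y ⇒ z z x x y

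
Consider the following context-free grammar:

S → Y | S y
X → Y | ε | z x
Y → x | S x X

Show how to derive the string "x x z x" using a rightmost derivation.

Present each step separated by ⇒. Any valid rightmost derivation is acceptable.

S ⇒ Y ⇒ S x X ⇒ S x z x ⇒ Y x z x ⇒ x x z x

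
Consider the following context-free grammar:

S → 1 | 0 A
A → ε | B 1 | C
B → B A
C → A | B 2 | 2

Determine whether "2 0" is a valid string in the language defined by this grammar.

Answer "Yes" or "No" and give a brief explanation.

No - no valid derivation exists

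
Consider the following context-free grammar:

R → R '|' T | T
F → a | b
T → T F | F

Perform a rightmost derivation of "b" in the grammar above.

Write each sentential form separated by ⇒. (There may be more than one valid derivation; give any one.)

R ⇒ T ⇒ F ⇒ b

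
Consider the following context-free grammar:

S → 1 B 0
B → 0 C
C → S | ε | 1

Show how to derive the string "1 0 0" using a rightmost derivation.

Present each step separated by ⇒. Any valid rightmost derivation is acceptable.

S ⇒ 1 B 0 ⇒ 1 0 C 0 ⇒ 1 0 0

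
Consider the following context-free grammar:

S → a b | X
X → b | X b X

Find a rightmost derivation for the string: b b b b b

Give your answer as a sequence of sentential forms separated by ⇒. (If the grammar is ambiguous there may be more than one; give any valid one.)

S ⇒ X ⇒ X b X ⇒ X b b ⇒ X b X b b ⇒ X b b b b ⇒ b b b b b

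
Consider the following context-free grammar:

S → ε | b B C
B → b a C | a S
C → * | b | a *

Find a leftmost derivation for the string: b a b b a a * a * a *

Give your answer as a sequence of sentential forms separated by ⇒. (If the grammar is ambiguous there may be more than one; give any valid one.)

S ⇒ b B C ⇒ b a S C ⇒ b a b B C C ⇒ b a b b a C C C ⇒ b a b b a a * C C ⇒ b a b b a a * a * C ⇒ b a b b a a * a * a *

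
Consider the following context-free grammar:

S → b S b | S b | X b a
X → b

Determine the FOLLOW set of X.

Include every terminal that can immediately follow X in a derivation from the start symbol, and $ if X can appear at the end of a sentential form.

We compute FOLLOW(X) using the standard algorithm.
FOLLOW(S) starts with {$}.
FIRST(S) = {b}
FIRST(X) = {b}
FOLLOW(S) = {$, b}
FOLLOW(X) = {b}
Therefore, FOLLOW(X) = {b}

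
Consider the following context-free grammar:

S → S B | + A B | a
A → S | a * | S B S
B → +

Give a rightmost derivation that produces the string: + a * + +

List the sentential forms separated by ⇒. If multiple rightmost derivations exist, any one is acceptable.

S ⇒ S B ⇒ S + ⇒ + A B + ⇒ + A + + ⇒ + a * + +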